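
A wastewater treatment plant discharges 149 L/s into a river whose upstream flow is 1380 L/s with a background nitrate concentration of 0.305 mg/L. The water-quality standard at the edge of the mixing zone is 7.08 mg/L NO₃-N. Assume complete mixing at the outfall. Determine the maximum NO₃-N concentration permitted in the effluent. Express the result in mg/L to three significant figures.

149 L/s = 0.149 m³/s.
1380 L/s = 1.38 m³/s.
Mass balance: 7.08·1.529 = 0.149·Cₑ + 1.38·0.305.
Cₑ = (10.83 − 0.4209) / 0.149 = 69.83 mg/L.

69.8 mg/L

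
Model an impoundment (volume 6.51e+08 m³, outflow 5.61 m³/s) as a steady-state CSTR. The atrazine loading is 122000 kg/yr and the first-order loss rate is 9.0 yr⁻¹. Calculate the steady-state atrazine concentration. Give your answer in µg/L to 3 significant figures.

Outflow Q = 5.61 m³/s × 3.156e+07 s/yr = 1.77e+08 m³/yr.
Steady-state CSTR mass balance: W = Q·C + k·V·C, so C = W/(Q + kV).
Q + kV = 1.77e+08 + 9.0·6.51e+08 = 6.036e+09 m³/yr.
C = 122000/6.036e+09 = 2.021e-05 kg/m³ = 0.02021 mg/L = 20.21 µg/L.

20.2 µg/L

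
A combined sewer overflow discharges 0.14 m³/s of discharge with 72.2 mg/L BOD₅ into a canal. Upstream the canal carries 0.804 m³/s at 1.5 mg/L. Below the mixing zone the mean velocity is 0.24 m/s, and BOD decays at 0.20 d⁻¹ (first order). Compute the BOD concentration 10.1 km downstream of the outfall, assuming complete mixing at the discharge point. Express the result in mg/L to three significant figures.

10.9 mg/L

After complete mixing, C₀ = (0.14·72.2 + 0.804·1.5) / 0.944 = 11.99 mg/L.
Travel time t = 1.01e+04 m / 0.24 m/s = 4.208e+04 s = 0.4871 d.
C = 11.99·exp(−0.20·0.4871) = 11.99·0.9072 = 10.87 mg/L.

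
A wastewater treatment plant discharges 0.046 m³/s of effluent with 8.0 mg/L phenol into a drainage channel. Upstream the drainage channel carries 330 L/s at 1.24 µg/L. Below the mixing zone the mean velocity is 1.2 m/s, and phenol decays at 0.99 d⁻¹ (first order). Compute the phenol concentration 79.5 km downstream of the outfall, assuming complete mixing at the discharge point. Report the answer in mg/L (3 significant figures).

0.459 mg/L

330 L/s = 0.33 m³/s.
1.24 µg/L = 0.00124 mg/L.
After complete mixing, C₀ = (0.046·8 + 0.33·0.00124) / 0.376 = 0.9798 mg/L.
Travel time t = 7.95e+04 m / 1.2 m/s = 6.625e+04 s = 0.7668 d.
C = 0.9798·exp(−0.99·0.7668) = 0.9798·0.4681 = 0.4586 mg/L.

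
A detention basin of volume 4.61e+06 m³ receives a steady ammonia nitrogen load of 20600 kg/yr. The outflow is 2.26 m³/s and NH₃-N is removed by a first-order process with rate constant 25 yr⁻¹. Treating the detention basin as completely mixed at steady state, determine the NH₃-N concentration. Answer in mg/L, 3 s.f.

0.110 mg/L

Outflow Q = 2.26 m³/s × 3.156e+07 s/yr = 7.132e+07 m³/yr.
Steady-state CSTR mass balance: W = Q·C + k·V·C, so C = W/(Q + kV).
Q + kV = 7.132e+07 + 25·4.61e+06 = 1.866e+08 m³/yr.
C = 20600/1.866e+08 = 0.0001104 kg/m³ = 0.1104 mg/L.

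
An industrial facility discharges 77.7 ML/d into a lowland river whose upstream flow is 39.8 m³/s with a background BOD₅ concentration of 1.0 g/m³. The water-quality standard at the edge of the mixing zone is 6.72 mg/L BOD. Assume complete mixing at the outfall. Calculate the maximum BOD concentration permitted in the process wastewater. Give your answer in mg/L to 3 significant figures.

77.7 ML/d = 0.8993 m³/s.
Mass balance: 6.72·40.7 = 0.8993·Cₑ + 39.8·1.
Cₑ = (273.5 − 39.8) / 0.8993 = 259.9 mg/L.

260 mg/L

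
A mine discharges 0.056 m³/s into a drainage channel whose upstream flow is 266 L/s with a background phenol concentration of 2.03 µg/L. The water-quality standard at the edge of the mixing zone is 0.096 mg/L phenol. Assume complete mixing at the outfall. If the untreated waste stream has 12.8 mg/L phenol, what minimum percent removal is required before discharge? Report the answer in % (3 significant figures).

266 L/s = 0.266 m³/s.
2.03 µg/L = 0.00203 mg/L.
Mass balance: 0.096·0.322 = 0.056·Cₑ + 0.266·0.00203.
Cₑ = (0.03091 − 0.00054) / 0.056 = 0.5424 mg/L.
Required removal = 1 − 0.5424/12.8 = 95.76 %.

95.8 %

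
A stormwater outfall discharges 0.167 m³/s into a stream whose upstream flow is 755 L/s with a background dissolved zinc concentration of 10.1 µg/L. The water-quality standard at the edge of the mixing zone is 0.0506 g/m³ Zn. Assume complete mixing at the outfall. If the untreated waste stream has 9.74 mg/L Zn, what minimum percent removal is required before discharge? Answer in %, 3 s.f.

97.6 %

755 L/s = 0.755 m³/s.
10.1 µg/L = 0.0101 mg/L.
Mass balance: 0.0506·0.922 = 0.167·Cₑ + 0.755·0.0101.
Cₑ = (0.04665 − 0.007625) / 0.167 = 0.2337 mg/L.
Required removal = 1 − 0.2337/9.74 = 97.6 %.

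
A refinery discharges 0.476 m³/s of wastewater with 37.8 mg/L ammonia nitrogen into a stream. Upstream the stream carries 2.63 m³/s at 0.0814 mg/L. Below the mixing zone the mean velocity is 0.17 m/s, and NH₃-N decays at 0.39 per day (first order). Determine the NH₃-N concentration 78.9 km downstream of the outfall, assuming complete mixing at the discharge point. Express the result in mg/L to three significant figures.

After complete mixing, C₀ = (0.476·37.8 + 2.63·0.0814) / 3.106 = 5.862 mg/L.
Travel time t = 7.89e+04 m / 0.17 m/s = 4.641e+05 s = 5.372 d.
C = 5.862·exp(−0.39·5.372) = 5.862·0.1231 = 0.7214 mg/L.

0.721 mg/L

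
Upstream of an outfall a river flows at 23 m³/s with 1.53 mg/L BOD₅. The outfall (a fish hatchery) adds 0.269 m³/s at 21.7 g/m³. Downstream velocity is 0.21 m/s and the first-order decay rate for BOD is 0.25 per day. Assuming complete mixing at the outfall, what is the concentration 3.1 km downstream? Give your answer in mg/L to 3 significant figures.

After complete mixing, C₀ = (0.269·21.7 + 23·1.53) / 23.27 = 1.763 mg/L.
Travel time t = 3100 m / 0.21 m/s = 1.476e+04 s = 0.1709 d.
C = 1.763·exp(−0.25·0.1709) = 1.763·0.9582 = 1.689 mg/L.

1.69 mg/L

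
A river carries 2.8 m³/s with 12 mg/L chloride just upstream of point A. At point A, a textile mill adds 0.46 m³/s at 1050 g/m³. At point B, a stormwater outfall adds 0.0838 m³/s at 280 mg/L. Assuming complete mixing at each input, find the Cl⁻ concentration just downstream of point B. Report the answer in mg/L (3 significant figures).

After input A: C = (2.8·12 + 0.46·1050) / 3.26 = 158.5 mg/L.
After input B: C = (3.26·158.5 + 0.0838·280) / 3.344 = 161.5 mg/L.

162 mg/L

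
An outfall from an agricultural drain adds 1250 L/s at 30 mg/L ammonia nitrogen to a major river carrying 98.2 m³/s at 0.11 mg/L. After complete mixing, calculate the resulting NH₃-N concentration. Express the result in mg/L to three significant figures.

1250 L/s = 1.25 m³/s.
By mass balance at complete mixing, C = (1.25·30 + 98.2·0.11) / (1.25 + 98.2) = 48.3/99.45 = 0.4857 mg/L.

0.486 mg/L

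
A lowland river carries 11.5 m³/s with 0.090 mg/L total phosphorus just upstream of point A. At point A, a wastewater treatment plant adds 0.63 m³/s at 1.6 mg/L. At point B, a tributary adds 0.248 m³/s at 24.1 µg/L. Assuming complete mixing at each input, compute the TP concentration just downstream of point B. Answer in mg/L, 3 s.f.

After input A: C = (11.5·0.09 + 0.63·1.6) / 12.13 = 0.1684 mg/L.
24.1 µg/L = 0.0241 mg/L.
After input B: C = (12.13·0.1684 + 0.248·0.0241) / 12.38 = 0.1655 mg/L.

0.166 mg/L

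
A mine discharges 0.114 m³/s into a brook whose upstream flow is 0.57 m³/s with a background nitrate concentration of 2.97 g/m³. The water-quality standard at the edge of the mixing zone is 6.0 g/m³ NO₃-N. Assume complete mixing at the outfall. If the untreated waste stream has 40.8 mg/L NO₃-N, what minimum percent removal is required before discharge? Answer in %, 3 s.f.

48.2 %

Mass balance: 6·0.684 = 0.114·Cₑ + 0.57·2.97.
Cₑ = (4.104 − 1.693) / 0.114 = 21.15 mg/L.
Required removal = 1 − 21.15/40.8 = 48.16 %.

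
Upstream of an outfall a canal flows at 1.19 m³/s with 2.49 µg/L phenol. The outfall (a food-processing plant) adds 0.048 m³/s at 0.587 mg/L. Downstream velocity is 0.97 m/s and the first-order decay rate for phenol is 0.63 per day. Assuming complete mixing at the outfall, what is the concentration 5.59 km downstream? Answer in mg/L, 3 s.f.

2.49 µg/L = 0.00249 mg/L.
After complete mixing, C₀ = (0.048·0.587 + 1.19·0.00249) / 1.238 = 0.02515 mg/L.
Travel time t = 5590 m / 0.97 m/s = 5763 s = 0.0667 d.
C = 0.02515·exp(−0.63·0.0667) = 0.02515·0.9588 = 0.02412 mg/L.

0.0241 mg/L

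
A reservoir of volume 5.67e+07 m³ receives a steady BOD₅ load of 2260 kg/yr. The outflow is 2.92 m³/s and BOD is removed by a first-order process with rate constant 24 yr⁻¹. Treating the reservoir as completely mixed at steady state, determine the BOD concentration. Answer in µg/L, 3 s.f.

1.56 µg/L

Outflow Q = 2.92 m³/s × 3.156e+07 s/yr = 9.215e+07 m³/yr.
Steady-state CSTR mass balance: W = Q·C + k·V·C, so C = W/(Q + kV).
Q + kV = 9.215e+07 + 24·5.67e+07 = 1.453e+09 m³/yr.
C = 2260/1.453e+09 = 1.555e-06 kg/m³ = 0.001555 mg/L = 1.555 µg/L.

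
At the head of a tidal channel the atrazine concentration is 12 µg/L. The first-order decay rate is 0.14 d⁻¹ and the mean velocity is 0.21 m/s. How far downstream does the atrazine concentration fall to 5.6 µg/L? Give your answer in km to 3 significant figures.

98.8 km

From C = C₀·e^(−kt), t = ln(C₀/C)/k = ln(12/5.6)/0.14 = 0.7621/0.14 = 5.444 d.
Distance = v·t = 0.21 m/s × 4.703e+05 s = 9.877e+04 m = 98.77 km.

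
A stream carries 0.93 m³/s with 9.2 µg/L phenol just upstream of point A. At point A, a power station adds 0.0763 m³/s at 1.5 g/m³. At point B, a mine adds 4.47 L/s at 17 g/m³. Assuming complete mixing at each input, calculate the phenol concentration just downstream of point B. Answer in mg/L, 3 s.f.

0.197 mg/L

9.2 µg/L = 0.0092 mg/L.
After input A: C = (0.93·0.0092 + 0.0763·1.5) / 1.006 = 0.1222 mg/L.
4.47 L/s = 0.00447 m³/s.
After input B: C = (1.006·0.1222 + 0.00447·17) / 1.011 = 0.1969 mg/L.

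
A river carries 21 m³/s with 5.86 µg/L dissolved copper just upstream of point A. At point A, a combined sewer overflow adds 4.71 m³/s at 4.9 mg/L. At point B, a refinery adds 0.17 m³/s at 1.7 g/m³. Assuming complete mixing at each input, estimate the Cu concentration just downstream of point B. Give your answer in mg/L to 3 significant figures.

0.908 mg/L

5.86 µg/L = 0.00586 mg/L.
After input A: C = (21·0.00586 + 4.71·4.9) / 25.71 = 0.9025 mg/L.
After input B: C = (25.71·0.9025 + 0.17·1.7) / 25.88 = 0.9077 mg/L.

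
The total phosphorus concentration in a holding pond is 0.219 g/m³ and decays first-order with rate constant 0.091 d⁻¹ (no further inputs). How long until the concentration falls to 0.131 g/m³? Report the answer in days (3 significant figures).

5.65 d

t = ln(C₀/C)/k = ln(0.219/0.131)/0.091 = 0.5139/0.091 = 5.647 d.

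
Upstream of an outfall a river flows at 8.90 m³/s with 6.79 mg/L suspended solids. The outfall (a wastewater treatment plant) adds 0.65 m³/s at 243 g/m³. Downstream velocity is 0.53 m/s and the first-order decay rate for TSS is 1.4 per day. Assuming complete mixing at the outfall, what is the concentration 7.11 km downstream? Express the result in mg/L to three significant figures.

18.4 mg/L

After complete mixing, C₀ = (0.65·243 + 8.9·6.79) / 9.55 = 22.87 mg/L.
Travel time t = 7110 m / 0.53 m/s = 1.342e+04 s = 0.1553 d.
C = 22.87·exp(−1.4·0.1553) = 22.87·0.8046 = 18.4 mg/L.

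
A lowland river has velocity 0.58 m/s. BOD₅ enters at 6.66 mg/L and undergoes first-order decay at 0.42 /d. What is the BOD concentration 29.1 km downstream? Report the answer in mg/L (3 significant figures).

5.22 mg/L

Travel time t = 29.1 km / 0.58 m/s = 2.91e+04/0.58 = 5.017e+04 s = 0.5807 d.
First-order decay: C = 6.66·exp(−0.42·0.5807) = 6.66·0.7836 = 5.219 mg/L.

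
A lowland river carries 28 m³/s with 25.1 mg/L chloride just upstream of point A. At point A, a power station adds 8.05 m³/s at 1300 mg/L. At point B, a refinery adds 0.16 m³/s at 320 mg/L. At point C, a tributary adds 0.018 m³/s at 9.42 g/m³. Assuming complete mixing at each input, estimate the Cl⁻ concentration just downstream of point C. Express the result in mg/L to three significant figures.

After input A: C = (28·25.1 + 8.05·1300) / 36.05 = 309.8 mg/L.
After input B: C = (36.05·309.8 + 0.16·320) / 36.21 = 309.8 mg/L.
After input C: C = (36.21·309.8 + 0.018·9.42) / 36.23 = 309.7 mg/L.

310 mg/L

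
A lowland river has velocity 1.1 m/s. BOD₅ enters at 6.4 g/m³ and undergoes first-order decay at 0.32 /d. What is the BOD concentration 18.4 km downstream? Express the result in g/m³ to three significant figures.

Travel time t = 18.4 km / 1.1 m/s = 1.84e+04/1.1 = 1.673e+04 s = 0.1936 d.
First-order decay: C = 6.4·exp(−0.32·0.1936) = 6.4·0.9399 = 6.016 g/m³.

6.02 g/m³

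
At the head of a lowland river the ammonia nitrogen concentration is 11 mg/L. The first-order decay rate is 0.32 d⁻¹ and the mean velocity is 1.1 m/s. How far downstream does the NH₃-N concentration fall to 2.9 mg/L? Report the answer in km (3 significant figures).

396 km

From C = C₀·e^(−kt), t = ln(C₀/C)/k = ln(11/2.9)/0.32 = 1.333/0.32 = 4.166 d.
Distance = v·t = 1.1 m/s × 3.6e+05 s = 3.96e+05 m = 396 km.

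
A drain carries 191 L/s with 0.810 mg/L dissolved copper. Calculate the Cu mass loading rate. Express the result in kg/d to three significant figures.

191 L/s = 0.191 m³/s.
Mass flux = Q·C = 0.191 m³/s × 0.81 g/m³ = 0.1547 g/s.
= 0.1547 g/s × 86.4 = 13.37 kg/d.

13.4 kg/d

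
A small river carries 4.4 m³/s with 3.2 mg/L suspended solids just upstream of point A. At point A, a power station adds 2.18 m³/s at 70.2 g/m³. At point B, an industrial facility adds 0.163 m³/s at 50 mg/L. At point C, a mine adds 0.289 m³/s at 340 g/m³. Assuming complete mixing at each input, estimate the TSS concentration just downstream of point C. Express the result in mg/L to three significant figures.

After input A: C = (4.4·3.2 + 2.18·70.2) / 6.58 = 25.4 mg/L.
After input B: C = (6.58·25.4 + 0.163·50) / 6.743 = 25.99 mg/L.
After input C: C = (6.743·25.99 + 0.289·340) / 7.032 = 38.9 mg/L.

38.9 mg/L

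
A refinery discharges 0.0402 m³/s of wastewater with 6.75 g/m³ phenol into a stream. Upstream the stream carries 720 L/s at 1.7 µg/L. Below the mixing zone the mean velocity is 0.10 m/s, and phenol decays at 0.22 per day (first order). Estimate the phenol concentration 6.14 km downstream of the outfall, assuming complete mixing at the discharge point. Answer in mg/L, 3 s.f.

0.307 mg/L

720 L/s = 0.72 m³/s.
1.7 µg/L = 0.0017 mg/L.
After complete mixing, C₀ = (0.0402·6.75 + 0.72·0.0017) / 0.7602 = 0.3586 mg/L.
Travel time t = 6140 m / 0.10 m/s = 6.14e+04 s = 0.7106 d.
C = 0.3586·exp(−0.22·0.7106) = 0.3586·0.8553 = 0.3067 mg/L.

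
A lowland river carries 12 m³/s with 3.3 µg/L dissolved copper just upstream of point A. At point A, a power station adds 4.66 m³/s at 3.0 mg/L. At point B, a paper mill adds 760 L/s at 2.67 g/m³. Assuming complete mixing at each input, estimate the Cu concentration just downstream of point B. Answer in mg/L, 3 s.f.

3.3 µg/L = 0.0033 mg/L.
After input A: C = (12·0.0033 + 4.66·3) / 16.66 = 0.8415 mg/L.
760 L/s = 0.76 m³/s.
After input B: C = (16.66·0.8415 + 0.76·2.67) / 17.42 = 0.9213 mg/L.

0.921 mg/L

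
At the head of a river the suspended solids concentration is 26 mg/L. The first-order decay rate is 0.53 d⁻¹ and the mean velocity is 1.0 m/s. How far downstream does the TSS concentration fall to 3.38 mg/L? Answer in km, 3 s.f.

From C = C₀·e^(−kt), t = ln(C₀/C)/k = ln(26/3.38)/0.53 = 2.04/0.53 = 3.849 d.
Distance = v·t = 1.0 m/s × 3.326e+05 s = 3.326e+05 m = 332.6 km.

333 km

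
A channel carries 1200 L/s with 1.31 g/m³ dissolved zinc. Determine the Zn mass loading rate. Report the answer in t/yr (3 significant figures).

49.6 t/yr

1200 L/s = 1.2 m³/s.
Mass flux = Q·C = 1.2 m³/s × 1.31 g/m³ = 1.572 g/s.
= 1.572 g/s × 31.56 = 49.61 t/yr.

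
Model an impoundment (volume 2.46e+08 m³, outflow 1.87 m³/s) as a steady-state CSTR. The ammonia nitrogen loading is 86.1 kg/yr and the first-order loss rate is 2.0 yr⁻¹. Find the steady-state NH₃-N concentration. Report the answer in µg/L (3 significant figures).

0.156 µg/L

Outflow Q = 1.87 m³/s × 3.156e+07 s/yr = 5.901e+07 m³/yr.
Steady-state CSTR mass balance: W = Q·C + k·V·C, so C = W/(Q + kV).
Q + kV = 5.901e+07 + 2.0·2.46e+08 = 5.51e+08 m³/yr.
C = 86.1/5.51e+08 = 1.563e-07 kg/m³ = 0.0001563 mg/L = 0.1563 µg/L.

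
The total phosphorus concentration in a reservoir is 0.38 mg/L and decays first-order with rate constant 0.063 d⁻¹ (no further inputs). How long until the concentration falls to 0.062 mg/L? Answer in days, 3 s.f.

28.8 d

t = ln(C₀/C)/k = ln(0.38/0.062)/0.063 = 1.813/0.063 = 28.78 d.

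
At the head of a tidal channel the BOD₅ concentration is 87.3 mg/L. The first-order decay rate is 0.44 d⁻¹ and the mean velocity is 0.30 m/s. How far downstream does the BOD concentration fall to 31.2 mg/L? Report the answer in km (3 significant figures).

From C = C₀·e^(−kt), t = ln(C₀/C)/k = ln(87.3/31.2)/0.44 = 1.029/0.44 = 2.338 d.
Distance = v·t = 0.30 m/s × 2.02e+05 s = 6.061e+04 m = 60.61 km.

60.6 km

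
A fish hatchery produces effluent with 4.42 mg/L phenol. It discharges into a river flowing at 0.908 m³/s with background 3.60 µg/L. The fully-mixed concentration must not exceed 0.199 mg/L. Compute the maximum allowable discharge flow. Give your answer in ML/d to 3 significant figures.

3.60 µg/L = 0.0036 mg/L.
Mass balance at complete mixing: C_std·(Q_w + Q_r) = Q_w·C_e + Q_r·C_b.
Rearranging, Q_w = Q_r·(C_std − C_b)/(C_e − C_std) = 0.908·(0.199 − 0.0036) / (4.42 − 0.199) = 0.04203 m³/s.
= 3.632 ML/d.

3.63 ML/d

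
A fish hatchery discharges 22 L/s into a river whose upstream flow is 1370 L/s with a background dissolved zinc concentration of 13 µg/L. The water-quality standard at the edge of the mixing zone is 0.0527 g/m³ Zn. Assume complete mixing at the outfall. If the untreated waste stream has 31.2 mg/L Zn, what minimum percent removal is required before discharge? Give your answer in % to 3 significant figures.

22 L/s = 0.022 m³/s.
1370 L/s = 1.37 m³/s.
13 µg/L = 0.013 mg/L.
Mass balance: 0.0527·1.392 = 0.022·Cₑ + 1.37·0.013.
Cₑ = (0.07336 − 0.01781) / 0.022 = 2.525 mg/L.
Required removal = 1 − 2.525/31.2 = 91.91 %.

91.9 %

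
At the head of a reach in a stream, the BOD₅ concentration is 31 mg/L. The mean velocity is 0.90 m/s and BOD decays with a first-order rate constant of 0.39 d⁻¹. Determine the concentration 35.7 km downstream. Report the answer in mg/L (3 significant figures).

25.9 mg/L

Travel time t = 35.7 km / 0.90 m/s = 3.57e+04/0.90 = 3.967e+04 s = 0.4591 d.
First-order decay: C = 31·exp(−0.39·0.4591) = 31·0.8361 = 25.92 mg/L.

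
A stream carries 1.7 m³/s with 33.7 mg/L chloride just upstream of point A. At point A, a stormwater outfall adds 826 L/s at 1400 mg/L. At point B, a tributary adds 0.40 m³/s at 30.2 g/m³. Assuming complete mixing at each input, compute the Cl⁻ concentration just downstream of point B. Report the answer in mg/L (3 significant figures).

826 L/s = 0.826 m³/s.
After input A: C = (1.7·33.7 + 0.826·1400) / 2.526 = 480.5 mg/L.
After input B: C = (2.526·480.5 + 0.4·30.2) / 2.926 = 418.9 mg/L.

419 mg/L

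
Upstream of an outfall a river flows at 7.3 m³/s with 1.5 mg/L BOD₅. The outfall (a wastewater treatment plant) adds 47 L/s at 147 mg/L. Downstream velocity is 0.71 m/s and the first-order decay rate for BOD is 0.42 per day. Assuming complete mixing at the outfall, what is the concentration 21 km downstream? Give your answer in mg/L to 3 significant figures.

2.11 mg/L

47 L/s = 0.047 m³/s.
After complete mixing, C₀ = (0.047·147 + 7.3·1.5) / 7.347 = 2.431 mg/L.
Travel time t = 2.1e+04 m / 0.71 m/s = 2.958e+04 s = 0.3423 d.
C = 2.431·exp(−0.42·0.3423) = 2.431·0.8661 = 2.105 mg/L.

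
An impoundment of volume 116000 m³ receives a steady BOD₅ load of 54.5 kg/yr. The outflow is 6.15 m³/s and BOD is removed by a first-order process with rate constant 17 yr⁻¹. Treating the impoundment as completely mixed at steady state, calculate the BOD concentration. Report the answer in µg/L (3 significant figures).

Outflow Q = 6.15 m³/s × 3.156e+07 s/yr = 1.941e+08 m³/yr.
Steady-state CSTR mass balance: W = Q·C + k·V·C, so C = W/(Q + kV).
Q + kV = 1.941e+08 + 17·116000 = 1.961e+08 m³/yr.
C = 54.5/1.961e+08 = 2.78e-07 kg/m³ = 0.000278 mg/L = 0.278 µg/L.

0.278 µg/L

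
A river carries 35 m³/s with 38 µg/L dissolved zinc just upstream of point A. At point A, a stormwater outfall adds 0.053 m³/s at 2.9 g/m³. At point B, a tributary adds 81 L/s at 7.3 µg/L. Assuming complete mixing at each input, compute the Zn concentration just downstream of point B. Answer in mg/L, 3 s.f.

0.0422 mg/L

38 µg/L = 0.038 mg/L.
After input A: C = (35·0.038 + 0.053·2.9) / 35.05 = 0.04233 mg/L.
81 L/s = 0.081 m³/s.
7.3 µg/L = 0.0073 mg/L.
After input B: C = (35.05·0.04233 + 0.081·0.0073) / 35.13 = 0.04225 mg/L.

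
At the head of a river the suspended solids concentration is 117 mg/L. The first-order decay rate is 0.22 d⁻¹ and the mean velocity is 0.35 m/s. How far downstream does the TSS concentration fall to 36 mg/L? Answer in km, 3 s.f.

From C = C₀·e^(−kt), t = ln(C₀/C)/k = ln(117/36)/0.22 = 1.179/0.22 = 5.358 d.
Distance = v·t = 0.35 m/s × 4.629e+05 s = 1.62e+05 m = 162 km.

162 km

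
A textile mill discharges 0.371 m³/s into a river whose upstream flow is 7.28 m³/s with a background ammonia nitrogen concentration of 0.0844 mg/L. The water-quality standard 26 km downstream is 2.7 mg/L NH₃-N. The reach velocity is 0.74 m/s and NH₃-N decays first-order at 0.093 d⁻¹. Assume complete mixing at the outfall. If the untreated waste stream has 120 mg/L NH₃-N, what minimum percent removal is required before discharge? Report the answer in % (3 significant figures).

53.2 %

Travel time to the compliance point: t = 2.6e+04/0.74 = 3.514e+04 s = 0.4067 d; decay factor exp(−0.093·0.4067) = 0.9629.
So the concentration just after mixing may be at most 2.7/0.9629 = 2.804 mg/L.
Mass balance: 2.804·7.651 = 0.371·Cₑ + 7.28·0.0844.
Cₑ = (21.45 − 0.6144) / 0.371 = 56.17 mg/L.
Required removal = 1 − 56.17/120 = 53.19 %.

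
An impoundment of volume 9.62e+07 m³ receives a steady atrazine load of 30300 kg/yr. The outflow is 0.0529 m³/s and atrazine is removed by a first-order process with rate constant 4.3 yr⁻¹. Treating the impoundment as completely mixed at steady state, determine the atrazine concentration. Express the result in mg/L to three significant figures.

0.0730 mg/L

Outflow Q = 0.0529 m³/s × 3.156e+07 s/yr = 1.669e+06 m³/yr.
Steady-state CSTR mass balance: W = Q·C + k·V·C, so C = W/(Q + kV).
Q + kV = 1.669e+06 + 4.3·9.62e+07 = 4.153e+08 m³/yr.
C = 30300/4.153e+08 = 7.295e-05 kg/m³ = 0.07295 mg/L.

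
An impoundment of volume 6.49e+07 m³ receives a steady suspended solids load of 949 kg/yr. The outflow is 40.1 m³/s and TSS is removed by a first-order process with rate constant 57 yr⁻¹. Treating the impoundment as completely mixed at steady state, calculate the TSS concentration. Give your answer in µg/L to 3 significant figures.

Outflow Q = 40.1 m³/s × 3.156e+07 s/yr = 1.265e+09 m³/yr.
Steady-state CSTR mass balance: W = Q·C + k·V·C, so C = W/(Q + kV).
Q + kV = 1.265e+09 + 57·6.49e+07 = 4.965e+09 m³/yr.
C = 949/4.965e+09 = 1.911e-07 kg/m³ = 0.0001911 mg/L = 0.1911 µg/L.

0.191 µg/L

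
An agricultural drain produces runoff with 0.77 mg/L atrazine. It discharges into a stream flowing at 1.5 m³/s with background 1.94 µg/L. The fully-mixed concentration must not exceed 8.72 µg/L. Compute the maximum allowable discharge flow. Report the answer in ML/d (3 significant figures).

1.15 ML/d

1.94 µg/L = 0.00194 mg/L.
8.72 µg/L = 0.00872 mg/L.
Mass balance at complete mixing: C_std·(Q_w + Q_r) = Q_w·C_e + Q_r·C_b.
Rearranging, Q_w = Q_r·(C_std − C_b)/(C_e − C_std) = 1.5·(0.00872 − 0.00194) / (0.77 − 0.00872) = 0.01336 m³/s.
= 1.154 ML/d.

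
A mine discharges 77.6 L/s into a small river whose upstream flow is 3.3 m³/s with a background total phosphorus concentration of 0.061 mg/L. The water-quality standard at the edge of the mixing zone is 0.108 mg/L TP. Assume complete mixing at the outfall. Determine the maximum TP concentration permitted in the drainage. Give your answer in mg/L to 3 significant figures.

77.6 L/s = 0.0776 m³/s.
Mass balance: 0.108·3.378 = 0.0776·Cₑ + 3.3·0.061.
Cₑ = (0.3648 − 0.2013) / 0.0776 = 2.107 mg/L.

2.11 mg/L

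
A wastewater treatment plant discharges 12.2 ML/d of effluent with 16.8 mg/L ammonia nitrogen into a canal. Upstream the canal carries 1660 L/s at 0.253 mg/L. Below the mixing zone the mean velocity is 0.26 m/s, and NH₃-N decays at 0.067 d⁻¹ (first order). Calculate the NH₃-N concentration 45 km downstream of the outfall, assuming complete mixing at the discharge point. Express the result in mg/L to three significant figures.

12.2 ML/d = 0.1412 m³/s.
1660 L/s = 1.66 m³/s.
After complete mixing, C₀ = (0.1412·16.8 + 1.66·0.253) / 1.801 = 1.55 mg/L.
Travel time t = 4.5e+04 m / 0.26 m/s = 1.731e+05 s = 2.003 d.
C = 1.55·exp(−0.067·2.003) = 1.55·0.8744 = 1.355 mg/L.

1.36 mg/L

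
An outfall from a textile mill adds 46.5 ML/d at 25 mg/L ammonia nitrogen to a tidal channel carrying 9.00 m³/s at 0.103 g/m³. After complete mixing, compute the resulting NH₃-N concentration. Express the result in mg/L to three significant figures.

1.51 mg/L

46.5 ML/d = 0.5382 m³/s.
Flow-weighted mixing gives C = (0.5382·25 + 9·0.103) / (0.5382 + 9) = 14.38/9.538 = 1.508 mg/L.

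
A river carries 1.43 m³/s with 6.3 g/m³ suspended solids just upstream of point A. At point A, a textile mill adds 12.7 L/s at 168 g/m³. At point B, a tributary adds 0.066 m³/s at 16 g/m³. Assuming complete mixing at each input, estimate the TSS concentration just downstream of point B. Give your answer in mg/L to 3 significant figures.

8.09 mg/L

12.7 L/s = 0.0127 m³/s.
After input A: C = (1.43·6.3 + 0.0127·168) / 1.443 = 7.723 mg/L.
After input B: C = (1.443·7.723 + 0.066·16) / 1.509 = 8.086 mg/L.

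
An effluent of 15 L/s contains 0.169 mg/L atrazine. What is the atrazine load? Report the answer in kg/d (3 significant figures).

15 L/s = 0.015 m³/s.
Mass flux = Q·C = 0.015 m³/s × 0.169 g/m³ = 0.002535 g/s.
= 0.002535 g/s × 86.4 = 0.219 kg/d.

0.219 kg/d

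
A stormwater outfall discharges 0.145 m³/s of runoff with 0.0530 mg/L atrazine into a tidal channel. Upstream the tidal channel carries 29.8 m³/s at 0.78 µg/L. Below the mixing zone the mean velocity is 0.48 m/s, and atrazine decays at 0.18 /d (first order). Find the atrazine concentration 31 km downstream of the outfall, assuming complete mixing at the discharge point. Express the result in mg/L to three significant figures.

0.000903 mg/L

0.78 µg/L = 0.00078 mg/L.
After complete mixing, C₀ = (0.145·0.053 + 29.8·0.00078) / 29.95 = 0.001033 mg/L.
Travel time t = 3.1e+04 m / 0.48 m/s = 6.458e+04 s = 0.7475 d.
C = 0.001033·exp(−0.18·0.7475) = 0.001033·0.8741 = 0.0009028 mg/L.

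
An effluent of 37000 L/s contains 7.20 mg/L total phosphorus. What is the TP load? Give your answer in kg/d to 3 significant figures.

37000 L/s = 37 m³/s.
Mass flux = Q·C = 37 m³/s × 7.2 g/m³ = 266.4 g/s.
= 266.4 g/s × 86.4 = 2.302e+04 kg/d.

23000 kg/d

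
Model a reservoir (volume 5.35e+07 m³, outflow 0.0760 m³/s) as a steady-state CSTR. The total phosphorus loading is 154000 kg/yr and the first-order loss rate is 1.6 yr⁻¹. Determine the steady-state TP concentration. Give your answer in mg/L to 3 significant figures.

1.75 mg/L

Outflow Q = 0.0760 m³/s × 3.156e+07 s/yr = 2.398e+06 m³/yr.
Steady-state CSTR mass balance: W = Q·C + k·V·C, so C = W/(Q + kV).
Q + kV = 2.398e+06 + 1.6·5.35e+07 = 8.8e+07 m³/yr.
C = 154000/8.8e+07 = 0.00175 kg/m³ = 1.75 mg/L.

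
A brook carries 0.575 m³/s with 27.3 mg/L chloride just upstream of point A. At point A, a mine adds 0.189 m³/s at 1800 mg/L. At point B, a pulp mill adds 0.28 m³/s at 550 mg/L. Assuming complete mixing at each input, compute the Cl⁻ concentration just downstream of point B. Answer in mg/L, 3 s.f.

488 mg/L

After input A: C = (0.575·27.3 + 0.189·1800) / 0.764 = 465.8 mg/L.
After input B: C = (0.764·465.8 + 0.28·550) / 1.044 = 488.4 mg/L.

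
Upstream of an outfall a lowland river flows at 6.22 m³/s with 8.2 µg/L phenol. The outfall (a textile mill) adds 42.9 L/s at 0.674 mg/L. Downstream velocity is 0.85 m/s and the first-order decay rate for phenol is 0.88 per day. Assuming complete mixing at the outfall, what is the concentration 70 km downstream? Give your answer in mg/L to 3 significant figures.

0.00552 mg/L

42.9 L/s = 0.0429 m³/s.
8.2 µg/L = 0.0082 mg/L.
After complete mixing, C₀ = (0.0429·0.674 + 6.22·0.0082) / 6.263 = 0.01276 mg/L.
Travel time t = 7e+04 m / 0.85 m/s = 8.235e+04 s = 0.9532 d.
C = 0.01276·exp(−0.88·0.9532) = 0.01276·0.4322 = 0.005516 mg/L.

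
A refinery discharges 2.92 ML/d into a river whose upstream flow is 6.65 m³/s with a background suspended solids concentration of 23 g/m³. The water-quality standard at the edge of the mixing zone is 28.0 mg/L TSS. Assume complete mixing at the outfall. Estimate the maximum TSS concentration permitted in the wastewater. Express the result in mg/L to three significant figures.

1010 mg/L

2.92 ML/d = 0.0338 m³/s.
Mass balance: 28·6.684 = 0.0338·Cₑ + 6.65·23.
Cₑ = (187.1 − 153) / 0.0338 = 1012 mg/L.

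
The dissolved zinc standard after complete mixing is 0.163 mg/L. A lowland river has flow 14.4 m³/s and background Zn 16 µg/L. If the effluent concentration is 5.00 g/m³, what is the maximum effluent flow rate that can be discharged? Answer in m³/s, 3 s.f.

0.438 m³/s

16 µg/L = 0.016 mg/L.
Mass balance at complete mixing: C_std·(Q_w + Q_r) = Q_w·C_e + Q_r·C_b.
Rearranging, Q_w = Q_r·(C_std − C_b)/(C_e − C_std) = 14.4·(0.163 − 0.016) / (5 − 0.163) = 0.4376 m³/s.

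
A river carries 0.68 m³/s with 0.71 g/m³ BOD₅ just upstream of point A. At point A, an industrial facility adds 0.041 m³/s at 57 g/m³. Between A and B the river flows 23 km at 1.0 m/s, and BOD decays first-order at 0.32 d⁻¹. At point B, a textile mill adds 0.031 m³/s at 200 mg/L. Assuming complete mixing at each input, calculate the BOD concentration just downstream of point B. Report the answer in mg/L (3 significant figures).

After input A: C = (0.68·0.71 + 0.041·57) / 0.721 = 3.911 mg/L.
Over the 23 km reach to input B (t = 2.3e+04 s = 0.2662 d), decay gives C = 3.911·exp(−0.32·0.2662) = 3.592 mg/L.
After input B: C = (0.721·3.592 + 0.031·200) / 0.752 = 11.69 mg/L.

11.7 mg/L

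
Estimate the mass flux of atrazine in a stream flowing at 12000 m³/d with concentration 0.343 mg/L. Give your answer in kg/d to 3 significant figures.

4.12 kg/d

12000 m³/d = 0.1389 m³/s.
Mass flux = Q·C = 0.1389 m³/s × 0.343 g/m³ = 0.04764 g/s.
= 0.04764 g/s × 86.4 = 4.116 kg/d.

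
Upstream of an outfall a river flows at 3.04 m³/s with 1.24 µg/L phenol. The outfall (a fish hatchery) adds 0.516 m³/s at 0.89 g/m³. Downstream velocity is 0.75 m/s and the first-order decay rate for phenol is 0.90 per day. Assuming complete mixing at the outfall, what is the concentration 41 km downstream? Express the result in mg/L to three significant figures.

1.24 µg/L = 0.00124 mg/L.
After complete mixing, C₀ = (0.516·0.89 + 3.04·0.00124) / 3.556 = 0.1302 mg/L.
Travel time t = 4.1e+04 m / 0.75 m/s = 5.467e+04 s = 0.6327 d.
C = 0.1302·exp(−0.90·0.6327) = 0.1302·0.5658 = 0.07368 mg/L.

0.0737 mg/L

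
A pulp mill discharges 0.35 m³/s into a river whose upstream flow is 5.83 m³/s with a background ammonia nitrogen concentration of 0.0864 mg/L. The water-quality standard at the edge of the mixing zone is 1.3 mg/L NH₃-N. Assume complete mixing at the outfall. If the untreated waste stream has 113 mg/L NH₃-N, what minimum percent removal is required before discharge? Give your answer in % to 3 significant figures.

81.0 %

Mass balance: 1.3·6.18 = 0.35·Cₑ + 5.83·0.0864.
Cₑ = (8.034 − 0.5037) / 0.35 = 21.52 mg/L.
Required removal = 1 − 21.52/113 = 80.96 %.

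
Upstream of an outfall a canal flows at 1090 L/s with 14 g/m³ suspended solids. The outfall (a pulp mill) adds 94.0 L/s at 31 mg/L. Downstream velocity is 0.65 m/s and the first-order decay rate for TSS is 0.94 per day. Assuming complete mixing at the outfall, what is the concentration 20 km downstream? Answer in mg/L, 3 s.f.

11.0 mg/L

94.0 L/s = 0.094 m³/s.
1090 L/s = 1.09 m³/s.
After complete mixing, C₀ = (0.094·31 + 1.09·14) / 1.184 = 15.35 mg/L.
Travel time t = 2e+04 m / 0.65 m/s = 3.077e+04 s = 0.3561 d.
C = 15.35·exp(−0.94·0.3561) = 15.35·0.7155 = 10.98 mg/L.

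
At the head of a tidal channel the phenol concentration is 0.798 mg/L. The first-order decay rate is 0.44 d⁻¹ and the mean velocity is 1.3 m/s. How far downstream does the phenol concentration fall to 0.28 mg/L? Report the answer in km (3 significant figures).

267 km

From C = C₀·e^(−kt), t = ln(C₀/C)/k = ln(0.798/0.28)/0.44 = 1.047/0.44 = 2.38 d.
Distance = v·t = 1.3 m/s × 2.057e+05 s = 2.674e+05 m = 267.4 km.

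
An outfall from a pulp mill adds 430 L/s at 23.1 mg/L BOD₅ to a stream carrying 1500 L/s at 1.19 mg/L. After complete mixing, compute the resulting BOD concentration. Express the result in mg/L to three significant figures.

6.07 mg/L

430 L/s = 0.43 m³/s.
1500 L/s = 1.5 m³/s.
Flow-weighted mixing gives C = (0.43·23.1 + 1.5·1.19) / (0.43 + 1.5) = 11.72/1.93 = 6.072 mg/L.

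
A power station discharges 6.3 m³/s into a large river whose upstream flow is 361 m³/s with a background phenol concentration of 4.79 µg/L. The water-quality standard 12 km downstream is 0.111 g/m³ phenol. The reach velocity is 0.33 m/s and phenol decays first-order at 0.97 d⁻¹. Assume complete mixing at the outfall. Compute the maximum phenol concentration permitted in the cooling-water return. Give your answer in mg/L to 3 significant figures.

4.79 µg/L = 0.00479 mg/L.
Travel time to the compliance point: t = 1.2e+04/0.33 = 3.636e+04 s = 0.4209 d; decay factor exp(−0.97·0.4209) = 0.6648.
So the concentration just after mixing may be at most 0.111/0.6648 = 0.167 mg/L.
Mass balance: 0.167·367.3 = 6.3·Cₑ + 361·0.00479.
Cₑ = (61.33 − 1.729) / 6.3 = 9.46 mg/L.

9.46 mg/L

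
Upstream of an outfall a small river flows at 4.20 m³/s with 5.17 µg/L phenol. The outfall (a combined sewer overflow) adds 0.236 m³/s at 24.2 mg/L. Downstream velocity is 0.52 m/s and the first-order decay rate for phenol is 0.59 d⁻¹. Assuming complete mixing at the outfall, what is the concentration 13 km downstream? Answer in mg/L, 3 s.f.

1.09 mg/L

5.17 µg/L = 0.00517 mg/L.
After complete mixing, C₀ = (0.236·24.2 + 4.2·0.00517) / 4.436 = 1.292 mg/L.
Travel time t = 1.3e+04 m / 0.52 m/s = 2.5e+04 s = 0.2894 d.
C = 1.292·exp(−0.59·0.2894) = 1.292·0.8431 = 1.09 mg/L.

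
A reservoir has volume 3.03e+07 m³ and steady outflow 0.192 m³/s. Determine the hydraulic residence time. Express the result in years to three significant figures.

Q = 0.192 m³/s × 3.156e+07 s/yr = 6.059e+06 m³/yr.
Hydraulic residence time τ = V/Q = 3.03e+07/6.059e+06 = 5.001 yr.

5.00 yr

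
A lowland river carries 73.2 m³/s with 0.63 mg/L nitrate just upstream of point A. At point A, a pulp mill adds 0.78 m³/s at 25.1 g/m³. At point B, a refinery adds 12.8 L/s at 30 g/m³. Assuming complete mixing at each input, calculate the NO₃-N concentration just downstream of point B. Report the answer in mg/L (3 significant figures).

0.893 mg/L

After input A: C = (73.2·0.63 + 0.78·25.1) / 73.98 = 0.888 mg/L.
12.8 L/s = 0.0128 m³/s.
After input B: C = (73.98·0.888 + 0.0128·30) / 73.99 = 0.893 mg/L.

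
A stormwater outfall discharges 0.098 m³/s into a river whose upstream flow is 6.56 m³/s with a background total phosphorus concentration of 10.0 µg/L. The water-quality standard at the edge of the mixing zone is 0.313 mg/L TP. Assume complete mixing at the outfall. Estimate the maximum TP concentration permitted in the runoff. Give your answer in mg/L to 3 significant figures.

20.6 mg/L

10.0 µg/L = 0.01 mg/L.
Mass balance: 0.313·6.658 = 0.098·Cₑ + 6.56·0.01.
Cₑ = (2.084 − 0.0656) / 0.098 = 20.6 mg/L.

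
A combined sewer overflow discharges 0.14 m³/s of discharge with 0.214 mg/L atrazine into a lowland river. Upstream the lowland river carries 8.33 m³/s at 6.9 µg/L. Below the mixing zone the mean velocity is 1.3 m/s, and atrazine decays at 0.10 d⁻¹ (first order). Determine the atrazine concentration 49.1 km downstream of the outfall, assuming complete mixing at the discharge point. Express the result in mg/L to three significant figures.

0.00988 mg/L

6.9 µg/L = 0.0069 mg/L.
After complete mixing, C₀ = (0.14·0.214 + 8.33·0.0069) / 8.47 = 0.01032 mg/L.
Travel time t = 4.91e+04 m / 1.3 m/s = 3.777e+04 s = 0.4371 d.
C = 0.01032·exp(−0.10·0.4371) = 0.01032·0.9572 = 0.009882 mg/L.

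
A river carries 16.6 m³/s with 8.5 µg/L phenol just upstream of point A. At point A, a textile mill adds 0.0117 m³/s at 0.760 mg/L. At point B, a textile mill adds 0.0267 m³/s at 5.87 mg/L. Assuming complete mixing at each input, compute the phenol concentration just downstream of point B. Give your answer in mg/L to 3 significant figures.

0.0184 mg/L

8.5 µg/L = 0.0085 mg/L.
After input A: C = (16.6·0.0085 + 0.0117·0.76) / 16.61 = 0.009029 mg/L.
After input B: C = (16.61·0.009029 + 0.0267·5.87) / 16.64 = 0.01843 mg/L.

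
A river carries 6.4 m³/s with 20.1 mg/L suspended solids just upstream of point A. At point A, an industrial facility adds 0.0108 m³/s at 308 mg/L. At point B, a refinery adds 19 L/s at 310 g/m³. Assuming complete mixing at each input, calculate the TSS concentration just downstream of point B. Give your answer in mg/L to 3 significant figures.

21.4 mg/L

After input A: C = (6.4·20.1 + 0.0108·308) / 6.411 = 20.59 mg/L.
19 L/s = 0.019 m³/s.
After input B: C = (6.411·20.59 + 0.019·310) / 6.43 = 21.44 mg/L.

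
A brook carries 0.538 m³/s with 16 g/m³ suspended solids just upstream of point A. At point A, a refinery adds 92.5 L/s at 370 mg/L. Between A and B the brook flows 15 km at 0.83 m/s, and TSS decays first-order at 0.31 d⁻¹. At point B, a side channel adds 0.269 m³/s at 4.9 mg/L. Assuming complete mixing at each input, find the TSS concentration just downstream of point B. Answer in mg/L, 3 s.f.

92.5 L/s = 0.0925 m³/s.
After input A: C = (0.538·16 + 0.0925·370) / 0.6305 = 67.93 mg/L.
Over the 15 km reach to input B (t = 1.807e+04 s = 0.2092 d), decay gives C = 67.93·exp(−0.31·0.2092) = 63.67 mg/L.
After input B: C = (0.6305·63.67 + 0.269·4.9) / 0.8995 = 46.09 mg/L.

46.1 mg/L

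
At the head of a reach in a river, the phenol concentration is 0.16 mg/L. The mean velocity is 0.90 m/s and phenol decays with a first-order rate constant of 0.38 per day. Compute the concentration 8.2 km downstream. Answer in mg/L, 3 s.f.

0.154 mg/L

Travel time t = 8.2 km / 0.90 m/s = 8200/0.90 = 9111 s = 0.1055 d.
First-order decay: C = 0.16·exp(−0.38·0.1055) = 0.16·0.9607 = 0.1537 mg/L.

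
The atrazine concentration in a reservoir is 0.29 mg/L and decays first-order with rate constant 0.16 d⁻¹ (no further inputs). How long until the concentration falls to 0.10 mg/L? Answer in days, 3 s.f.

6.65 d

t = ln(C₀/C)/k = ln(0.29/0.10)/0.16 = 1.065/0.16 = 6.654 d.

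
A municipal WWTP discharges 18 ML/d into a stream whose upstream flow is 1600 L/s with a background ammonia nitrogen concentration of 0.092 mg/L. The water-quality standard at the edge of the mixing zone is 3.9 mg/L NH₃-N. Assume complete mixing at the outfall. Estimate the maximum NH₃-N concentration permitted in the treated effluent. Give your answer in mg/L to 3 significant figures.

18 ML/d = 0.2083 m³/s.
1600 L/s = 1.6 m³/s.
Mass balance: 3.9·1.808 = 0.2083·Cₑ + 1.6·0.092.
Cₑ = (7.053 − 0.1472) / 0.2083 = 33.15 mg/L.

33.1 mg/L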